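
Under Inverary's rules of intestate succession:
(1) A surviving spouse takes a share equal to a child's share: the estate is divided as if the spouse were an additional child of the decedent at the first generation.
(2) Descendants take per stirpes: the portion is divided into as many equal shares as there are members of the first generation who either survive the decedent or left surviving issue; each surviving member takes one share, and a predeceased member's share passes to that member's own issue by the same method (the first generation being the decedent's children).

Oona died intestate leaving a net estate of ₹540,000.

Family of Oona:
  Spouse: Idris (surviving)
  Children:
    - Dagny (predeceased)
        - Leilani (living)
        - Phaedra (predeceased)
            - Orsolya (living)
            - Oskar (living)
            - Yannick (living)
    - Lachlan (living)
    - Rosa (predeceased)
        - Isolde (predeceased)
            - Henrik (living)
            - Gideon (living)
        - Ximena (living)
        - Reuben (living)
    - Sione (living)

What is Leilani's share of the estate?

Leilani receives ₹54,000.

The spouse counts as an additional share at the children's level, so there are 5 primary shares of ₹108,000. Idris takes one such share (₹108,000).
The children's combined portion (₹432,000) is divided into 4 shares of ₹108,000: Lachlan and Sione each take ₹108,000; Dagny's ₹108,000 share passes to Dagny's issue; Rosa's ₹108,000 share passes to Rosa's issue.
Dagny's share (₹108,000) is divided into 2 shares of ₹54,000: Leilani takes ₹54,000; Phaedra's ₹54,000 share passes to Phaedra's issue.
Phaedra's share (₹54,000) is divided into 3 shares of ₹18,000: Orsolya, Oskar, and Yannick each take ₹18,000.
Rosa's share (₹108,000) is divided into 3 shares of ₹36,000: Ximena and Reuben each take ₹36,000; Isolde's ₹36,000 share passes to Isolde's issue.
Isolde's share (₹36,000) is divided into 2 shares of ₹18,000: Henrik and Gideon each take ₹18,000.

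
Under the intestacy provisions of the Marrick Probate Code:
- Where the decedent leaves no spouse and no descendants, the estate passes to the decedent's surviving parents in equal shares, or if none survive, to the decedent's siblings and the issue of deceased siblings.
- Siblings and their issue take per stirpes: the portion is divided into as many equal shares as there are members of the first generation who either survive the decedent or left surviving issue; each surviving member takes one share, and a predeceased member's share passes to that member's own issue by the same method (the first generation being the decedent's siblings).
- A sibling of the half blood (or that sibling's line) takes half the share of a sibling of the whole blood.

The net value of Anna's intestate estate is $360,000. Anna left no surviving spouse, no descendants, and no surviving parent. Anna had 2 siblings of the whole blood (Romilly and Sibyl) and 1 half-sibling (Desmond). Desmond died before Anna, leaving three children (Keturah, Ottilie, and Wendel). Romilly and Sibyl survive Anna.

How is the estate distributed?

Keturah: $24,000; Ottilie: $24,000; Wendel: $24,000; Romilly: $144,000; Sibyl: $144,000

The entire $360,000 passes to the siblings and their issue.
Counting each half-blood sibling's line as half a unit, there are 5/2 units in $360,000, so one unit is $144,000. Whole-blood lines (Romilly and Sibyl) take $144,000 each; half-blood lines (Desmond) take $72,000 each.
Desmond's share ($72,000) is divided into 3 shares of $24,000: Keturah, Ottilie, and Wendel each take $24,000.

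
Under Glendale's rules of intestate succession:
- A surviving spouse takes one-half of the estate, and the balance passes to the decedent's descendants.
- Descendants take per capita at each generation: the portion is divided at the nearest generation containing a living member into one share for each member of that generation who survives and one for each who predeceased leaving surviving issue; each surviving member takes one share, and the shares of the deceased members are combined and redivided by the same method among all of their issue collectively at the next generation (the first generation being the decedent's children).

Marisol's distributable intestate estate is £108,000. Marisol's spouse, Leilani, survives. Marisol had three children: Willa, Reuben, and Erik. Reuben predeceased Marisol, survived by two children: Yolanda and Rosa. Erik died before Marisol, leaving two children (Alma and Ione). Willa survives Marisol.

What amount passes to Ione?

Ione receives £9,000.

Leilani takes one-half of £108,000 = £54,000. The remaining £54,000 passes to the descendants.
The descendants' portion (£54,000) is divided at the children's generation into 3 shares of £18,000. Willa takes £18,000. The 2 shares of the deceased (Reuben and Erik) are combined into a pool of £36,000.
That pool (£36,000) is divided at the grandchildren's generation equally among Yolanda, Rosa, Alma, and Ione: £9,000 each.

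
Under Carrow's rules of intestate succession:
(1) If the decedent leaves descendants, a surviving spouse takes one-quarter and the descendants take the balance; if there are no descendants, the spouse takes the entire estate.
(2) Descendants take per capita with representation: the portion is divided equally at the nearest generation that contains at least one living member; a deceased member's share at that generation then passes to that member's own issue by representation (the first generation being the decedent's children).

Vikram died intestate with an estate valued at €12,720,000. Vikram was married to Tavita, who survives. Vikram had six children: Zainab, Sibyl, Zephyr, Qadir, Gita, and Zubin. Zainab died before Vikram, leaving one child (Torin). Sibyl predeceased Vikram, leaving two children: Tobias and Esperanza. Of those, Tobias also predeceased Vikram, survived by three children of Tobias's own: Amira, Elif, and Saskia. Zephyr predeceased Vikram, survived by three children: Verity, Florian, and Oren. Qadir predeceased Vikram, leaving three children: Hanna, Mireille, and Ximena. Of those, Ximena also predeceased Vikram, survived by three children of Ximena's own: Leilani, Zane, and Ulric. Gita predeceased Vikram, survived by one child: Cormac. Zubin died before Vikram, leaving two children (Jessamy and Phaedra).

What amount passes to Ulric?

Tavita takes one-quarter of €12,720,000 = €3,180,000. The remaining €9,540,000 passes to the descendants.
No child survives, so the initial division is made at the grandchildren's generation.
The descendants' portion (€9,540,000) is divided into 12 shares of €795,000: Torin, Esperanza, Verity, Florian, Oren, Hanna, Mireille, Cormac, Jessamy, and Phaedra each take €795,000; Tobias's €795,000 share passes to Tobias's issue; Ximena's €795,000 share passes to Ximena's issue.
Tobias's share (€795,000) is divided into 3 shares of €265,000: Amira, Elif, and Saskia each take €265,000.
Ximena's share (€795,000) is divided into 3 shares of €265,000: Leilani, Zane, and Ulric each take €265,000.

Ulric receives €265,000.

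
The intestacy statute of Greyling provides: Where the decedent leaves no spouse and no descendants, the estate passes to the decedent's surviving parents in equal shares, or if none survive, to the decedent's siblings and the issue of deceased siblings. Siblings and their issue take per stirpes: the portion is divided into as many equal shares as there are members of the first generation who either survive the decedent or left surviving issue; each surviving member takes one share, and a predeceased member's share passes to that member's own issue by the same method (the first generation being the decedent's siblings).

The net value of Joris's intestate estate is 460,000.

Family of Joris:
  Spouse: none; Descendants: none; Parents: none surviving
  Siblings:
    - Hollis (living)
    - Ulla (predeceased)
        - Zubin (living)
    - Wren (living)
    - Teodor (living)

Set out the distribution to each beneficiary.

The entire 460,000 passes to the siblings and their issue.
That amount (460,000) is divided into 4 shares of 115,000: Hollis, Wren, and Teodor each take 115,000; Ulla's 115,000 share passes to Ulla's issue.
Ulla's share (115,000) passes entirely to Zubin.

Hollis: 115,000; Zubin: 115,000; Wren: 115,000; Teodor: 115,000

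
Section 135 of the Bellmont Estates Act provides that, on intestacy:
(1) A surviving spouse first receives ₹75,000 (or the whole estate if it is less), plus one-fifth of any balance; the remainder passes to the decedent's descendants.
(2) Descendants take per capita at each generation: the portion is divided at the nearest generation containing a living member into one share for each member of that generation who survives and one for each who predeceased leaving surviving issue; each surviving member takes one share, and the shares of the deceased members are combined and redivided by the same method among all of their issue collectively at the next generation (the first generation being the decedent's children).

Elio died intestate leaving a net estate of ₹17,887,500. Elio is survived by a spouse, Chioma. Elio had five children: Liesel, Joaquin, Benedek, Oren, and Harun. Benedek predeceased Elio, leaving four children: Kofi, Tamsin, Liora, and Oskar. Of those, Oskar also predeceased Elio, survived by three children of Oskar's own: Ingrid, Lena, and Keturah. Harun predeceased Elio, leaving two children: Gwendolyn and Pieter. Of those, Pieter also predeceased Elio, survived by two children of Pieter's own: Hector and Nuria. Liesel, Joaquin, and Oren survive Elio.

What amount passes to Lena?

Lena receives ₹380,000.

Chioma first takes ₹75,000, leaving a balance of ₹17,812,500. Chioma then takes one-fifth of the balance (₹3,562,500), for a total of ₹3,637,500. The remaining ₹14,250,000 passes to the descendants.
The descendants' portion (₹14,250,000) is divided at the children's generation into 5 shares of ₹2,850,000. Liesel, Joaquin, and Oren each take ₹2,850,000. The 2 shares of the deceased (Benedek and Harun) are combined into a pool of ₹5,700,000.
That pool (₹5,700,000) is divided at the grandchildren's generation into 6 shares of ₹950,000. Kofi, Tamsin, Liora, and Gwendolyn each take ₹950,000. The 2 shares of the deceased (Oskar and Pieter) are combined into a pool of ₹1,900,000.
That pool (₹1,900,000) is divided at the great-grandchildren's generation equally among Ingrid, Lena, Keturah, Hector, and Nuria: ₹380,000 each.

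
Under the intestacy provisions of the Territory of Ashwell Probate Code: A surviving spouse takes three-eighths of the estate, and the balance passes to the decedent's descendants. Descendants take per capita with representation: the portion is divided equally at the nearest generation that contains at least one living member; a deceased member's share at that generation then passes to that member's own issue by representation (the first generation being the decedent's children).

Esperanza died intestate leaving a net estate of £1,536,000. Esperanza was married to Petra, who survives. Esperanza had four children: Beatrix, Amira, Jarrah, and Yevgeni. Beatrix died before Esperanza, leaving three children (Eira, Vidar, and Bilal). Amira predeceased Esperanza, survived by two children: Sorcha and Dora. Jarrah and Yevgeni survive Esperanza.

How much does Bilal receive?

Bilal receives £80,000.

Petra takes three-eighths of £1,536,000 = £576,000. The remaining £960,000 passes to the descendants.
The descendants' portion (£960,000) is divided into 4 shares of £240,000: Jarrah and Yevgeni each take £240,000; Beatrix's £240,000 share passes to Beatrix's issue; Amira's £240,000 share passes to Amira's issue.
Beatrix's share (£240,000) is divided into 3 shares of £80,000: Eira, Vidar, and Bilal each take £80,000.
Amira's share (£240,000) is divided into 2 shares of £120,000: Sorcha and Dora each take £120,000.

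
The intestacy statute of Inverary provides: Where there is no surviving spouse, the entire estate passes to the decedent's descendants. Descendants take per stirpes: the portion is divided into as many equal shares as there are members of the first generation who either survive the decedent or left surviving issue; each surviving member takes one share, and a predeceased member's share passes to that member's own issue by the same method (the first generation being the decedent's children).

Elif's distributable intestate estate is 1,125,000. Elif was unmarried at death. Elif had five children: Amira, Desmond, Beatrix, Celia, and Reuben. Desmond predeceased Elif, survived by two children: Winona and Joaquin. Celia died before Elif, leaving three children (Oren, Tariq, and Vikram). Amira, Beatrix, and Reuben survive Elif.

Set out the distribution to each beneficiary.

The entire 1,125,000 passes to the descendants.
That amount (1,125,000) is divided into 5 shares of 225,000: Amira, Beatrix, and Reuben each take 225,000; Desmond's 225,000 share passes to Desmond's issue; Celia's 225,000 share passes to Celia's issue.
Desmond's share (225,000) is divided into 2 shares of 112,500: Winona and Joaquin each take 112,500.
Celia's share (225,000) is divided into 3 shares of 75,000: Oren, Tariq, and Vikram each take 75,000.

Amira: 225,000; Winona: 112,500; Joaquin: 112,500; Beatrix: 225,000; Oren: 75,000; Tariq: 75,000; Vikram: 75,000; Reuben: 225,000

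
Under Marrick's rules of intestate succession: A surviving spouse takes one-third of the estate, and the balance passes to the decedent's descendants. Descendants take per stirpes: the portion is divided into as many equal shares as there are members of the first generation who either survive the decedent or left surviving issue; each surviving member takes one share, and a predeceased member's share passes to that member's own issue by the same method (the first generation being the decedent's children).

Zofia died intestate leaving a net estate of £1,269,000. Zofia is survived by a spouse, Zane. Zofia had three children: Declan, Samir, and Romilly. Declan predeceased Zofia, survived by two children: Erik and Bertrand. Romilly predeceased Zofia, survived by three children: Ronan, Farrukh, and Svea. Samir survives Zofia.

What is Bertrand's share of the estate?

Zane takes one-third of £1,269,000 = £423,000. The remaining £846,000 passes to the descendants.
The descendants' portion (£846,000) is divided into 3 shares of £282,000: Samir takes £282,000; Declan's £282,000 share passes to Declan's issue; Romilly's £282,000 share passes to Romilly's issue.
Declan's share (£282,000) is divided into 2 shares of £141,000: Erik and Bertrand each take £141,000.
Romilly's share (£282,000) is divided into 3 shares of £94,000: Ronan, Farrukh, and Svea each take £94,000.

Bertrand receives £141,000.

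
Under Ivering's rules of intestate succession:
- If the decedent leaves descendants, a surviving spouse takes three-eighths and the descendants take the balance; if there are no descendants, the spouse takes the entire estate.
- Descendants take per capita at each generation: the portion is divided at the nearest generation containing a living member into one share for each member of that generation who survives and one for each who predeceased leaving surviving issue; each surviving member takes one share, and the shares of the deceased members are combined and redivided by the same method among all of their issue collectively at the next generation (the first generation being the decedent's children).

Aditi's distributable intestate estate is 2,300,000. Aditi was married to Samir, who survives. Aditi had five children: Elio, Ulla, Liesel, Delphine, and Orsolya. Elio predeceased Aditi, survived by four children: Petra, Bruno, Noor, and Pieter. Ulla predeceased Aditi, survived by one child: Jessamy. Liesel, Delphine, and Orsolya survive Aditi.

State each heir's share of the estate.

Samir takes three-eighths of 2,300,000 = 862,500. The remaining 1,437,500 passes to the descendants.
The descendants' portion (1,437,500) is divided at the children's generation into 5 shares of 287,500. Liesel, Delphine, and Orsolya each take 287,500. The 2 shares of the deceased (Elio and Ulla) are combined into a pool of 575,000.
That pool (575,000) is divided at the grandchildren's generation equally among Petra, Bruno, Noor, Pieter, and Jessamy: 115,000 each.

Samir: 862,500; Petra: 115,000; Bruno: 115,000; Noor: 115,000; Pieter: 115,000; Jessamy: 115,000; Liesel: 287,500; Delphine: 287,500; Orsolya: 287,500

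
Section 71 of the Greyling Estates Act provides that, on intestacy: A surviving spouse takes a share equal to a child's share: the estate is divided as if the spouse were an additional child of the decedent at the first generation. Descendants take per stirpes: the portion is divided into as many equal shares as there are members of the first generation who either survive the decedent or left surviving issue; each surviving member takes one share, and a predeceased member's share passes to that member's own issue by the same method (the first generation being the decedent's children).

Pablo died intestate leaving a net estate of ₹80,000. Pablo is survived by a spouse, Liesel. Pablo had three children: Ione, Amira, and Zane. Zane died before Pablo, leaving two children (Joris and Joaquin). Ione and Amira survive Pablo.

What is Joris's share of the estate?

Joris receives ₹10,000.

The spouse counts as an additional share at the children's level, so there are 4 primary shares of ₹20,000. Liesel takes one such share (₹20,000).
The children's combined portion (₹60,000) is divided into 3 shares of ₹20,000: Ione and Amira each take ₹20,000; Zane's ₹20,000 share passes to Zane's issue.
Zane's share (₹20,000) is divided into 2 shares of ₹10,000: Joris and Joaquin each take ₹10,000.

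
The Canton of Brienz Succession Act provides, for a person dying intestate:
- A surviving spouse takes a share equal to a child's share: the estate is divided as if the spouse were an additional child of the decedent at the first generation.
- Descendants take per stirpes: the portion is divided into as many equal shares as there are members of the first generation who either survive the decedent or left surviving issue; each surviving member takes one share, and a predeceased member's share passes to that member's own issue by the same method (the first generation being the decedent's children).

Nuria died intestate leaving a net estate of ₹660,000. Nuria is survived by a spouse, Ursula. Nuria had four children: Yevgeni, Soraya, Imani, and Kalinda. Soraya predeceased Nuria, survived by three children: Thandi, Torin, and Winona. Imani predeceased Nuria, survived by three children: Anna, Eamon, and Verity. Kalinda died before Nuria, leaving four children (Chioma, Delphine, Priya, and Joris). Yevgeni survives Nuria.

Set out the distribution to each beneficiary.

The spouse counts as an additional share at the children's level, so there are 5 primary shares of ₹132,000. Ursula takes one such share (₹132,000).
The children's combined portion (₹528,000) is divided into 4 shares of ₹132,000: Yevgeni takes ₹132,000; Soraya's ₹132,000 share passes to Soraya's issue; Imani's ₹132,000 share passes to Imani's issue; Kalinda's ₹132,000 share passes to Kalinda's issue.
Soraya's share (₹132,000) is divided into 3 shares of ₹44,000: Thandi, Torin, and Winona each take ₹44,000.
Imani's share (₹132,000) is divided into 3 shares of ₹44,000: Anna, Eamon, and Verity each take ₹44,000.
Kalinda's share (₹132,000) is divided into 4 shares of ₹33,000: Chioma, Delphine, Priya, and Joris each take ₹33,000.

Ursula: ₹132,000; Yevgeni: ₹132,000; Thandi: ₹44,000; Torin: ₹44,000; Winona: ₹44,000; Anna: ₹44,000; Eamon: ₹44,000; Verity: ₹44,000; Chioma: ₹33,000; Delphine: ₹33,000; Priya: ₹33,000; Joris: ₹33,000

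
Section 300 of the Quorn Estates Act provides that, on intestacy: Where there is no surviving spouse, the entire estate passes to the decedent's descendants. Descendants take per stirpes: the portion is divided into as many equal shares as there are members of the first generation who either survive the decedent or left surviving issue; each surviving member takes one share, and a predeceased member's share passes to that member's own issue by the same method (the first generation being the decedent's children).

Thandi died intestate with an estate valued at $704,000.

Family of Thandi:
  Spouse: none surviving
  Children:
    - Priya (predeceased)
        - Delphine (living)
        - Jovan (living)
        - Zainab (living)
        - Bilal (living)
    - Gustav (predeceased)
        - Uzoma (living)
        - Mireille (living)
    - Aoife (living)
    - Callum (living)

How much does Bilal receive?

Bilal receives $44,000.

The entire $704,000 passes to the descendants.
That amount ($704,000) is divided into 4 shares of $176,000: Aoife and Callum each take $176,000; Priya's $176,000 share passes to Priya's issue; Gustav's $176,000 share passes to Gustav's issue.
Priya's share ($176,000) is divided into 4 shares of $44,000: Delphine, Jovan, Zainab, and Bilal each take $44,000.
Gustav's share ($176,000) is divided into 2 shares of $88,000: Uzoma and Mireille each take $88,000.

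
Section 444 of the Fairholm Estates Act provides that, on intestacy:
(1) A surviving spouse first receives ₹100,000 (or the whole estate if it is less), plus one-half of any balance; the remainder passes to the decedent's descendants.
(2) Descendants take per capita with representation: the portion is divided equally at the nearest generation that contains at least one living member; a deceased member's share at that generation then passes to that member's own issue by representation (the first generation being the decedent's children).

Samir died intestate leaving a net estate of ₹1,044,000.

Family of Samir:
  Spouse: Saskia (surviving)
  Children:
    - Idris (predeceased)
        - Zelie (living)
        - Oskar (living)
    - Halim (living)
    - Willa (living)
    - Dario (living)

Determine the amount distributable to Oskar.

Saskia first takes ₹100,000, leaving a balance of ₹944,000. Saskia then takes one-half of the balance (₹472,000), for a total of ₹572,000. The remaining ₹472,000 passes to the descendants.
The descendants' portion (₹472,000) is divided into 4 shares of ₹118,000: Halim, Willa, and Dario each take ₹118,000; Idris's ₹118,000 share passes to Idris's issue.
Idris's share (₹118,000) is divided into 2 shares of ₹59,000: Zelie and Oskar each take ₹59,000.

Oskar receives ₹59,000.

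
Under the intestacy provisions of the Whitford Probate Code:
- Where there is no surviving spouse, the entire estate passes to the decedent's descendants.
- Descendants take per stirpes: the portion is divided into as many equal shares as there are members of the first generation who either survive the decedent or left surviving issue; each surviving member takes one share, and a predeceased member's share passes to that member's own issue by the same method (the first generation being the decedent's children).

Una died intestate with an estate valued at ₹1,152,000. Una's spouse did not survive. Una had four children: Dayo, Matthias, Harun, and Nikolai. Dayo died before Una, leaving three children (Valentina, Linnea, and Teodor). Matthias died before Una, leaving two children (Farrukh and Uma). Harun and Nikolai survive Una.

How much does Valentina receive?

The entire ₹1,152,000 passes to the descendants.
That amount (₹1,152,000) is divided into 4 shares of ₹288,000: Harun and Nikolai each take ₹288,000; Dayo's ₹288,000 share passes to Dayo's issue; Matthias's ₹288,000 share passes to Matthias's issue.
Dayo's share (₹288,000) is divided into 3 shares of ₹96,000: Valentina, Linnea, and Teodor each take ₹96,000.
Matthias's share (₹288,000) is divided into 2 shares of ₹144,000: Farrukh and Uma each take ₹144,000.

Valentina receives ₹96,000.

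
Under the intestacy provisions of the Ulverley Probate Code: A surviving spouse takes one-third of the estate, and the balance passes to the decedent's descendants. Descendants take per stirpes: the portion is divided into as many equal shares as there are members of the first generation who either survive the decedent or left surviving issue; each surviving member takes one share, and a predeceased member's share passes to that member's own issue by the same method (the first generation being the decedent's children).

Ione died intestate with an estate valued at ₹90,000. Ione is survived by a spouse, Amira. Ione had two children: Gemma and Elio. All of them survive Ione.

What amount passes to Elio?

Amira takes one-third of ₹90,000 = ₹30,000. The remaining ₹60,000 passes to the descendants.
The descendants' portion (₹60,000) is divided into 2 shares of ₹30,000: Gemma and Elio each take ₹30,000.

Elio receives ₹30,000.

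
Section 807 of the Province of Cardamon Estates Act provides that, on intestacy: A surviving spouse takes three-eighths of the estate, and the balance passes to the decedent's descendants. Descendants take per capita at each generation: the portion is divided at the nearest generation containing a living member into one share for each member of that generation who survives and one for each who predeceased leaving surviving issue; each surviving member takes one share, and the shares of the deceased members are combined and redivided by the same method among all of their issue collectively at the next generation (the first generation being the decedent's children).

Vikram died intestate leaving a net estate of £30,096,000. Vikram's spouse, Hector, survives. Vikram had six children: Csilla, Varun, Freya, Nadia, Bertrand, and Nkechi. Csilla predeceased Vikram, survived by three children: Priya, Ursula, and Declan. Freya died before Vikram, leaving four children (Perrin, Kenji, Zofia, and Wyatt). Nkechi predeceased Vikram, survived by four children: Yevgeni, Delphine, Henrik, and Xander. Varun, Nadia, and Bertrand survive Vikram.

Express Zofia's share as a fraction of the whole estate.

Zofia receives 5/176 of the estate.

Hector takes three-eighths of £30,096,000 = £11,286,000. The remaining £18,810,000 passes to the descendants.
The descendants' portion (£18,810,000) is divided at the children's generation into 6 shares of £3,135,000. Varun, Nadia, and Bertrand each take £3,135,000. The 3 shares of the deceased (Csilla, Freya, and Nkechi) are combined into a pool of £9,405,000.
That pool (£9,405,000) is divided at the grandchildren's generation equally among Priya, Ursula, Declan, Perrin, Kenji, Zofia, Wyatt, Yevgeni, Delphine, Henrik, and Xander: £855,000 each.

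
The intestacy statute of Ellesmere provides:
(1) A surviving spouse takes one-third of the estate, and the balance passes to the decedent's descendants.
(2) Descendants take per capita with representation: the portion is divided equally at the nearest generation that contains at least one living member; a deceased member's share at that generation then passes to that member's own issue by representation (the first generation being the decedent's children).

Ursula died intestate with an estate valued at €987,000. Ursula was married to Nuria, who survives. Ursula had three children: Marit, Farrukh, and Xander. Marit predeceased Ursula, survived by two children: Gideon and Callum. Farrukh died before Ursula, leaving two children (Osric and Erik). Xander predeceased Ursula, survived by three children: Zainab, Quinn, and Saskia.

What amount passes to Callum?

Callum receives €94,000.

Nuria takes one-third of €987,000 = €329,000. The remaining €658,000 passes to the descendants.
No child survives, so the initial division is made at the grandchildren's generation.
The descendants' portion (€658,000) is divided into 7 shares of €94,000: Gideon, Callum, Osric, Erik, Zainab, Quinn, and Saskia each take €94,000.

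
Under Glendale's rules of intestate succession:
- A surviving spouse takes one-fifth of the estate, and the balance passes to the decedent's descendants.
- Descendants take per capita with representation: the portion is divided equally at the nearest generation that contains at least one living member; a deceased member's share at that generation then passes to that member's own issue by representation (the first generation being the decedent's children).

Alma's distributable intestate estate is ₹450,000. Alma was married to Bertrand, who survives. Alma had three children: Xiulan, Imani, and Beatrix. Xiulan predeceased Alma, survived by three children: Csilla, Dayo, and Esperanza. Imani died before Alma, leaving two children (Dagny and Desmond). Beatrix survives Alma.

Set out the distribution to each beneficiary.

Bertrand takes one-fifth of ₹450,000 = ₹90,000. The remaining ₹360,000 passes to the descendants.
The descendants' portion (₹360,000) is divided into 3 shares of ₹120,000: Beatrix takes ₹120,000; Xiulan's ₹120,000 share passes to Xiulan's issue; Imani's ₹120,000 share passes to Imani's issue.
Xiulan's share (₹120,000) is divided into 3 shares of ₹40,000: Csilla, Dayo, and Esperanza each take ₹40,000.
Imani's share (₹120,000) is divided into 2 shares of ₹60,000: Dagny and Desmond each take ₹60,000.

Bertrand: ₹90,000; Csilla: ₹40,000; Dayo: ₹40,000; Esperanza: ₹40,000; Dagny: ₹60,000; Desmond: ₹60,000; Beatrix: ₹120,000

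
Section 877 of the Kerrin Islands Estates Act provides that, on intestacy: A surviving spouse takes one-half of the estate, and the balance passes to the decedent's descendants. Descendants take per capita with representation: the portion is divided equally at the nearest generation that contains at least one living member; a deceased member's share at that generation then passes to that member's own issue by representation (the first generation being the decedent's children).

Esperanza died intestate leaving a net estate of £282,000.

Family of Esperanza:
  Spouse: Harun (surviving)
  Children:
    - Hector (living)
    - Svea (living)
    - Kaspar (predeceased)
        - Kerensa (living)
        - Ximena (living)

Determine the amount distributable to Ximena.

Harun takes one-half of £282,000 = £141,000. The remaining £141,000 passes to the descendants.
The descendants' portion (£141,000) is divided into 3 shares of £47,000: Hector and Svea each take £47,000; Kaspar's £47,000 share passes to Kaspar's issue.
Kaspar's share (£47,000) is divided into 2 shares of £23,500: Kerensa and Ximena each take £23,500.

Ximena receives £23,500.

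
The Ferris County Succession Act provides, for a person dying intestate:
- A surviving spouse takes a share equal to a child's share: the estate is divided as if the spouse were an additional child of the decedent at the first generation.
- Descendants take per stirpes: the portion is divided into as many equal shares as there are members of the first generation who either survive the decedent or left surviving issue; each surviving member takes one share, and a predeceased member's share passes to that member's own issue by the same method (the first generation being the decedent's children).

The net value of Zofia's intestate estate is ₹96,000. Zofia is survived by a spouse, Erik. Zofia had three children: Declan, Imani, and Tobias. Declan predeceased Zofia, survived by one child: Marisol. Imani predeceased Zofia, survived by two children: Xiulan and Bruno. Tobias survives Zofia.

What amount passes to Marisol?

Marisol receives ₹24,000.

The spouse counts as an additional share at the children's level, so there are 4 primary shares of ₹24,000. Erik takes one such share (₹24,000).
The children's combined portion (₹72,000) is divided into 3 shares of ₹24,000: Tobias takes ₹24,000; Declan's ₹24,000 share passes to Declan's issue; Imani's ₹24,000 share passes to Imani's issue.
Declan's share (₹24,000) passes entirely to Marisol.
Imani's share (₹24,000) is divided into 2 shares of ₹12,000: Xiulan and Bruno each take ₹12,000.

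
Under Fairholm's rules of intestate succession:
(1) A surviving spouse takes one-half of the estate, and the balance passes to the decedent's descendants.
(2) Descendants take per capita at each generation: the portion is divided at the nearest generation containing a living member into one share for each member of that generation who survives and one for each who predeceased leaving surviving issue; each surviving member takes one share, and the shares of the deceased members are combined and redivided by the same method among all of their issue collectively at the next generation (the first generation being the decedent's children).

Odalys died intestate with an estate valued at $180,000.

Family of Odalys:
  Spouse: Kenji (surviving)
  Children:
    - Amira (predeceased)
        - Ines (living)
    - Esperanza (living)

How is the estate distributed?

Kenji takes one-half of $180,000 = $90,000. The remaining $90,000 passes to the descendants.
The descendants' portion ($90,000) is divided at the children's generation into 2 shares of $45,000. Esperanza takes $45,000. The remaining share for the deceased Amira ($45,000) is carried to the next generation.
That pool ($45,000) passes entirely to Ines, the sole taker at the grandchildren's generation.

Kenji: $90,000; Ines: $45,000; Esperanza: $45,000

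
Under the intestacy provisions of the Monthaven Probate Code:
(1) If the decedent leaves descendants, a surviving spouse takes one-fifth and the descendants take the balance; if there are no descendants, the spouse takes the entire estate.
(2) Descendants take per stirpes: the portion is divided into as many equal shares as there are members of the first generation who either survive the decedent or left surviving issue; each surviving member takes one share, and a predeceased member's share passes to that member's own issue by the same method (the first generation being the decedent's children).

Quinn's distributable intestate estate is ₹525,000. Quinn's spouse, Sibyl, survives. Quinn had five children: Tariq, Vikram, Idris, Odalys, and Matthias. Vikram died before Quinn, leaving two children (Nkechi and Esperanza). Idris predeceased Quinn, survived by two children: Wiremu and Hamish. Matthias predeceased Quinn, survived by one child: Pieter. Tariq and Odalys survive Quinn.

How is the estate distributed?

Sibyl takes one-fifth of ₹525,000 = ₹105,000. The remaining ₹420,000 passes to the descendants.
The descendants' portion (₹420,000) is divided into 5 shares of ₹84,000: Tariq and Odalys each take ₹84,000; Vikram's ₹84,000 share passes to Vikram's issue; Idris's ₹84,000 share passes to Idris's issue; Matthias's ₹84,000 share passes to Matthias's issue.
Vikram's share (₹84,000) is divided into 2 shares of ₹42,000: Nkechi and Esperanza each take ₹42,000.
Idris's share (₹84,000) is divided into 2 shares of ₹42,000: Wiremu and Hamish each take ₹42,000.
Matthias's share (₹84,000) passes entirely to Pieter.

Sibyl: ₹105,000; Tariq: ₹84,000; Nkechi: ₹42,000; Esperanza: ₹42,000; Wiremu: ₹42,000; Hamish: ₹42,000; Odalys: ₹84,000; Pieter: ₹84,000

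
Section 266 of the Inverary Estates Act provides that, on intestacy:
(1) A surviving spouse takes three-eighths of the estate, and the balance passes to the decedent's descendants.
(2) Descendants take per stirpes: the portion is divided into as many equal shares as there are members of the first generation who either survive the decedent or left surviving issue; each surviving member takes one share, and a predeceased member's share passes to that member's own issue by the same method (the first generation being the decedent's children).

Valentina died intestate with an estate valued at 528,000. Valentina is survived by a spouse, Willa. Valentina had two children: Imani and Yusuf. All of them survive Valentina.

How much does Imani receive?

Willa takes three-eighths of 528,000 = 198,000. The remaining 330,000 passes to the descendants.
The descendants' portion (330,000) is divided into 2 shares of 165,000: Imani and Yusuf each take 165,000.

Imani receives 165,000.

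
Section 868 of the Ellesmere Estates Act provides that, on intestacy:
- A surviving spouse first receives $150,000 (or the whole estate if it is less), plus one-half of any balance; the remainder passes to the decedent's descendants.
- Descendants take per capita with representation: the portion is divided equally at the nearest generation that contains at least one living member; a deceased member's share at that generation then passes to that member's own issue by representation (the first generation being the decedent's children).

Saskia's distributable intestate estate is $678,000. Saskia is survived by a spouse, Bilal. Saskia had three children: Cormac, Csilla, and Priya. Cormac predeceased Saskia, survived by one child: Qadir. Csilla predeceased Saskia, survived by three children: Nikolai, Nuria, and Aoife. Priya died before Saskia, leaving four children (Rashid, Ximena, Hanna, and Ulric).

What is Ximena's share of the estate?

Ximena receives $33,000.

Bilal first takes $150,000, leaving a balance of $528,000. Bilal then takes one-half of the balance ($264,000), for a total of $414,000. The remaining $264,000 passes to the descendants.
No child survives, so the initial division is made at the grandchildren's generation.
The descendants' portion ($264,000) is divided into 8 shares of $33,000: Qadir, Nikolai, Nuria, Aoife, Rashid, Ximena, Hanna, and Ulric each take $33,000.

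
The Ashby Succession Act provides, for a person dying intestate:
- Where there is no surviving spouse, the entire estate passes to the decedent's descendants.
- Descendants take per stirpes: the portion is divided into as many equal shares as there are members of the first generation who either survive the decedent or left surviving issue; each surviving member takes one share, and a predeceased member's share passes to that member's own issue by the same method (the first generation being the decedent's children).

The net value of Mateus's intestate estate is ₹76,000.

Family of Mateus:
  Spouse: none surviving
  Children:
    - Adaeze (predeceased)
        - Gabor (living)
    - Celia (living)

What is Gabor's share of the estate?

The entire ₹76,000 passes to the descendants.
That amount (₹76,000) is divided into 2 shares of ₹38,000: Celia takes ₹38,000; Adaeze's ₹38,000 share passes to Adaeze's issue.
Adaeze's share (₹38,000) passes entirely to Gabor.

Gabor receives ₹38,000.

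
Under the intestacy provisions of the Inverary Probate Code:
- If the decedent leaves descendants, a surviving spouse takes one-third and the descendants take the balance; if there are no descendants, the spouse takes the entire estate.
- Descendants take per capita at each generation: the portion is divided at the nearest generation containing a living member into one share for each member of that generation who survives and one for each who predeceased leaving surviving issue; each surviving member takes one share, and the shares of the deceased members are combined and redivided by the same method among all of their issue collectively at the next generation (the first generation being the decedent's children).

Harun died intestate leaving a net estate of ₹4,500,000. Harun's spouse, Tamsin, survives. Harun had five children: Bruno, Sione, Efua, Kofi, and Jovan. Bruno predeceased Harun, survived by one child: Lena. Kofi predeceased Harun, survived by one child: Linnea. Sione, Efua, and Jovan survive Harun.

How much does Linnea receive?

Tamsin takes one-third of ₹4,500,000 = ₹1,500,000. The remaining ₹3,000,000 passes to the descendants.
The descendants' portion (₹3,000,000) is divided at the children's generation into 5 shares of ₹600,000. Sione, Efua, and Jovan each take ₹600,000. The 2 shares of the deceased (Bruno and Kofi) are combined into a pool of ₹1,200,000.
That pool (₹1,200,000) is divided at the grandchildren's generation equally among Lena and Linnea: ₹600,000 each.

Linnea receives ₹600,000.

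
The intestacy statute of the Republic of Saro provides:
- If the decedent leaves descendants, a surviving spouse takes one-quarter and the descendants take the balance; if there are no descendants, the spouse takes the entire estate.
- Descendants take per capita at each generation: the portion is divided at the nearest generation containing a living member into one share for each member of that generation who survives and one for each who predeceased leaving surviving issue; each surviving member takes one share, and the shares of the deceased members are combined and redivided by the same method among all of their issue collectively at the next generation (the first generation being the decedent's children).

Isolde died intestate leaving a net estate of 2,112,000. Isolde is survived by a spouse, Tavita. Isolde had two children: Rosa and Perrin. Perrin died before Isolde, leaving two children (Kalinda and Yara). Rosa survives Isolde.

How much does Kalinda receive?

Tavita takes one-quarter of 2,112,000 = 528,000. The remaining 1,584,000 passes to the descendants.
The descendants' portion (1,584,000) is divided at the children's generation into 2 shares of 792,000. Rosa takes 792,000. The remaining share for the deceased Perrin (792,000) is carried to the next generation.
That pool (792,000) is divided at the grandchildren's generation equally among Kalinda and Yara: 396,000 each.

Kalinda receives 396,000.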